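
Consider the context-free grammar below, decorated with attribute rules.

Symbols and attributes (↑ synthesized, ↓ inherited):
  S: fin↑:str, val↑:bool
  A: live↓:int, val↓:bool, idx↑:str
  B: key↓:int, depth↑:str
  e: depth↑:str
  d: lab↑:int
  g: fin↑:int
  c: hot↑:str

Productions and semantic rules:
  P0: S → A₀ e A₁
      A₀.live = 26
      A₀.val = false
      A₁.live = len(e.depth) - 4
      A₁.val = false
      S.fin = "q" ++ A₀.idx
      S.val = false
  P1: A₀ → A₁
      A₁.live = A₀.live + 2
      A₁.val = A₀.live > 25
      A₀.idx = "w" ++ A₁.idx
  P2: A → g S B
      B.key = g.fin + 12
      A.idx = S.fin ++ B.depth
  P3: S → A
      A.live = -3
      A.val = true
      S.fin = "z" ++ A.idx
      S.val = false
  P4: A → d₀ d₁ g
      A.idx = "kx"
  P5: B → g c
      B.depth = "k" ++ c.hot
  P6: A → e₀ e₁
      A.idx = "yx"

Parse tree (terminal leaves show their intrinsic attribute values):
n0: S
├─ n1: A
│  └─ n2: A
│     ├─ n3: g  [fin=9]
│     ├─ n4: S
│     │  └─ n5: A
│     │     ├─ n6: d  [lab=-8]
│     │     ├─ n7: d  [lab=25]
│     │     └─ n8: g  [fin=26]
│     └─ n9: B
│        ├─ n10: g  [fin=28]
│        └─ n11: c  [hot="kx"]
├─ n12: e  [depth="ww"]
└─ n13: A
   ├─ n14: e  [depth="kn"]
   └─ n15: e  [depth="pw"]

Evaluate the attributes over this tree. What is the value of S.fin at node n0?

1. n1.live = 26  [26]
2. n1.val = false  [false]
3. n2.live = 28  [A₀.live + 2]
4. n2.val = true  [A₀.live > 25]
5. n3.fin = 9  [terminal]
6. n5.live = -3  [-3]
7. n5.val = true  [true]
8. n6.lab = -8  [terminal]
9. n7.lab = 25  [terminal]
10. n8.fin = 26  [terminal]
11. n5.idx = "kx"  ["kx"]
12. n4.fin = "zkx"  ["z" ++ A.idx]
13. n4.val = false  [false]
14. n9.key = 21  [g.fin + 12]
15. n10.fin = 28  [terminal]
16. n11.hot = "kx"  [terminal]
17. n9.depth = "kkx"  ["k" ++ c.hot]
18. n2.idx = "zkxkkx"  [S.fin ++ B.depth]
19. n1.idx = "wzkxkkx"  ["w" ++ A₁.idx]
20. n12.depth = "ww"  [terminal]
21. n13.live = -2  [len(e.depth) - 4]
22. n13.val = false  [false]
23. n14.depth = "kn"  [terminal]
24. n15.depth = "pw"  [terminal]
25. n13.idx = "yx"  ["yx"]
26. n0.fin = "qwzkxkkx"  ["q" ++ A₀.idx]
27. n0.val = false  [false]

"qwzkxkkx"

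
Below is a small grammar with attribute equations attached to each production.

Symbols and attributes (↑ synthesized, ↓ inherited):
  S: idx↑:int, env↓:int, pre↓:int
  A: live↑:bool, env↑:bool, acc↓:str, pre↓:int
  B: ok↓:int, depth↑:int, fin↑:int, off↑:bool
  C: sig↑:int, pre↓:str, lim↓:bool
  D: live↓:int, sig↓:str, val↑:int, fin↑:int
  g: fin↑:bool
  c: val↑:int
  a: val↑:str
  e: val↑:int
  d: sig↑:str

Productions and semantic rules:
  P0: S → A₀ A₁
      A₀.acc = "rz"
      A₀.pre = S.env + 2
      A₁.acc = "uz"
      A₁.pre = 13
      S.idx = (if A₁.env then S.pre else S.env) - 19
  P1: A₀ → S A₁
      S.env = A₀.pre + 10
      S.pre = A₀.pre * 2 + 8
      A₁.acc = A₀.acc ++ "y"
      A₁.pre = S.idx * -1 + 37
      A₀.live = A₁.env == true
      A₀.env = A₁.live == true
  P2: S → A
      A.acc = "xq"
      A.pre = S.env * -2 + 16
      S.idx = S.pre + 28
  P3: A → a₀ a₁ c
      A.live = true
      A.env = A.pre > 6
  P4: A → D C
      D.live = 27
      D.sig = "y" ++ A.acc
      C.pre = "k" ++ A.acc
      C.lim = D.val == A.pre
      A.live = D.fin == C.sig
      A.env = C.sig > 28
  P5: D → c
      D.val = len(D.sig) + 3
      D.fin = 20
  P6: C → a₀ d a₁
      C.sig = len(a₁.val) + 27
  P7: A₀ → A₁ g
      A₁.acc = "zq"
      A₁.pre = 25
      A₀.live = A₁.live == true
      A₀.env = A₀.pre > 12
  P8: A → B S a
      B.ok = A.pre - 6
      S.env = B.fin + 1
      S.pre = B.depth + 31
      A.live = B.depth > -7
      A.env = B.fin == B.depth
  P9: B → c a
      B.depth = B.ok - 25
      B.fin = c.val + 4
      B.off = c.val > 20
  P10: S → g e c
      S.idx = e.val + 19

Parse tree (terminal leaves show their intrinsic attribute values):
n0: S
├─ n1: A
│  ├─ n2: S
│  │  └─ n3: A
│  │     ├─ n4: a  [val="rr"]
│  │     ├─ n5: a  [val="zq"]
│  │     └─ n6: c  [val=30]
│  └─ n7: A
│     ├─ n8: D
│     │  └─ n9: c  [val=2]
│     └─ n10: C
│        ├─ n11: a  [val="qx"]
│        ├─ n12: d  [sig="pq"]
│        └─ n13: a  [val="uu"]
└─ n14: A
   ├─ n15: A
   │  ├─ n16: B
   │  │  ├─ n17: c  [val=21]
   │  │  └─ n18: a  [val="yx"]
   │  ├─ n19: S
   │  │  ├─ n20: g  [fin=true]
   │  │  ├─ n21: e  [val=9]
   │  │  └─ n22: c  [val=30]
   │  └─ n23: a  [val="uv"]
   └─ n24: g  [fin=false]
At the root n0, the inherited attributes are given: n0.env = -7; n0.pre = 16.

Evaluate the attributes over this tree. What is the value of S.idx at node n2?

1. n0.env = -7  [given at root]
2. n0.pre = 16  [given at root]
3. n1.acc = "rz"  ["rz"]
4. n1.pre = -5  [S.env + 2]
5. n2.env = 5  [A₀.pre + 10]
6. n2.pre = -2  [A₀.pre * 2 + 8]
7. n3.acc = "xq"  ["xq"]
8. n3.pre = 6  [S.env * -2 + 16]
9. n4.val = "rr"  [terminal]
10. n5.val = "zq"  [terminal]
11. n6.val = 30  [terminal]
12. n3.live = true  [true]
13. n3.env = false  [A.pre > 6]
14. n2.idx = 26  [S.pre + 28]
15. n7.acc = "rzy"  [A₀.acc ++ "y"]
16. n7.pre = 11  [S.idx * -1 + 37]
17. n8.live = 27  [27]
18. n8.sig = "yrzy"  ["y" ++ A.acc]
19. n9.val = 2  [terminal]
20. n8.val = 7  [len(D.sig) + 3]
21. n8.fin = 20  [20]
22. n10.pre = "krzy"  ["k" ++ A.acc]
23. n10.lim = false  [D.val == A.pre]
24. n11.val = "qx"  [terminal]
25. n12.sig = "pq"  [terminal]
26. n13.val = "uu"  [terminal]
27. n10.sig = 29  [len(a₁.val) + 27]
28. n7.live = false  [D.fin == C.sig]
29. n7.env = true  [C.sig > 28]
30. n1.live = true  [A₁.env == true]
31. n1.env = false  [A₁.live == true]
32. n14.acc = "uz"  ["uz"]
33. n14.pre = 13  [13]
34. n15.acc = "zq"  ["zq"]
35. n15.pre = 25  [25]
36. n16.ok = 19  [A.pre - 6]
37. n17.val = 21  [terminal]
38. n18.val = "yx"  [terminal]
39. n16.depth = -6  [B.ok - 25]
40. n16.fin = 25  [c.val + 4]
41. n16.off = true  [c.val > 20]
42. n19.env = 26  [B.fin + 1]
43. n19.pre = 25  [B.depth + 31]
44. n20.fin = true  [terminal]
45. n21.val = 9  [terminal]
46. n22.val = 30  [terminal]
47. n19.idx = 28  [e.val + 19]
48. n23.val = "uv"  [terminal]
49. n15.live = true  [B.depth > -7]
50. n15.env = false  [B.fin == B.depth]
51. n24.fin = false  [terminal]
52. n14.live = true  [A₁.live == true]
53. n14.env = true  [A₀.pre > 12]
54. n0.idx = -3  [(if A₁.env then S.pre else S.env) - 19]

26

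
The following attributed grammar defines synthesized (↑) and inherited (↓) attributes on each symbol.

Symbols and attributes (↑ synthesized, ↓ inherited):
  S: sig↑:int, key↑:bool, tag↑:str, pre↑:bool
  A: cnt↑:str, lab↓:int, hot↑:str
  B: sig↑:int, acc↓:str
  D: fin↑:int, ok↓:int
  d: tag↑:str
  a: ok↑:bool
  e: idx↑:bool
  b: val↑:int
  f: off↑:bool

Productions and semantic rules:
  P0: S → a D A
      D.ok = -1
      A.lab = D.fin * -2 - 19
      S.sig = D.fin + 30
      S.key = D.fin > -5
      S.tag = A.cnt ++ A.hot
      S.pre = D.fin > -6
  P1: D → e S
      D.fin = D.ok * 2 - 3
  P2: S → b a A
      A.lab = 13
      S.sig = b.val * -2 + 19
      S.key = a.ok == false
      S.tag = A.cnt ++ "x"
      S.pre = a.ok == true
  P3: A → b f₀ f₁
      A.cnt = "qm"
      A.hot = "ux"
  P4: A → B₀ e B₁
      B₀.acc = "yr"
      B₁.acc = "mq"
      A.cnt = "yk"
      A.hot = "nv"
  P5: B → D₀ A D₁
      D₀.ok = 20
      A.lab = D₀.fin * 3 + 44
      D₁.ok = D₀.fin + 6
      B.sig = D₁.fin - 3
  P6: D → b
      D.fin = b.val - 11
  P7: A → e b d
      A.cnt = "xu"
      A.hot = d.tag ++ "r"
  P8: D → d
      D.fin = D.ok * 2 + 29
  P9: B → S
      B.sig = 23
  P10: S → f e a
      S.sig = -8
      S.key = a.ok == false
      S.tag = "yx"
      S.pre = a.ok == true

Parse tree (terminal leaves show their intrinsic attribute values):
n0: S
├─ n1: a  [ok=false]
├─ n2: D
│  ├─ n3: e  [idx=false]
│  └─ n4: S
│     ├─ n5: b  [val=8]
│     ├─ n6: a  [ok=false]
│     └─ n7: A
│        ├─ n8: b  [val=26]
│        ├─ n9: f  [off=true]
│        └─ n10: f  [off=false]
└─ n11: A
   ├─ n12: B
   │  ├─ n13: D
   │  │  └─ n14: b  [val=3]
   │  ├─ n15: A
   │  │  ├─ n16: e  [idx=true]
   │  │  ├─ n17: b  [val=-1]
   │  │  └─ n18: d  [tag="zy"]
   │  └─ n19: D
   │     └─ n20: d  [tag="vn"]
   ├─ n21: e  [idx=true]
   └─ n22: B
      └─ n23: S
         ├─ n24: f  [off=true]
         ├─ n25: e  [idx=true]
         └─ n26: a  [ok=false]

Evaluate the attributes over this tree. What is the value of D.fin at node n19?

1. n1.ok = false  [terminal]
2. n2.ok = -1  [-1]
3. n3.idx = false  [terminal]
4. n5.val = 8  [terminal]
5. n6.ok = false  [terminal]
6. n7.lab = 13  [13]
7. n8.val = 26  [terminal]
8. n9.off = true  [terminal]
9. n10.off = false  [terminal]
10. n7.cnt = "qm"  ["qm"]
11. n7.hot = "ux"  ["ux"]
12. n4.sig = 3  [b.val * -2 + 19]
13. n4.key = true  [a.ok == false]
14. n4.tag = "qmx"  [A.cnt ++ "x"]
15. n4.pre = false  [a.ok == true]
16. n2.fin = -5  [D.ok * 2 - 3]
17. n11.lab = -9  [D.fin * -2 - 19]
18. n12.acc = "yr"  ["yr"]
19. n13.ok = 20  [20]
20. n14.val = 3  [terminal]
21. n13.fin = -8  [b.val - 11]
22. n15.lab = 20  [D₀.fin * 3 + 44]
23. n16.idx = true  [terminal]
24. n17.val = -1  [terminal]
25. n18.tag = "zy"  [terminal]
26. n15.cnt = "xu"  ["xu"]
27. n15.hot = "zyr"  [d.tag ++ "r"]
28. n19.ok = -2  [D₀.fin + 6]
29. n20.tag = "vn"  [terminal]
30. n19.fin = 25  [D.ok * 2 + 29]
31. n12.sig = 22  [D₁.fin - 3]
32. n21.idx = true  [terminal]
33. n22.acc = "mq"  ["mq"]
34. n24.off = true  [terminal]
35. n25.idx = true  [terminal]
36. n26.ok = false  [terminal]
37. n23.sig = -8  [-8]
38. n23.key = true  [a.ok == false]
39. n23.tag = "yx"  ["yx"]
40. n23.pre = false  [a.ok == true]
41. n22.sig = 23  [23]
42. n11.cnt = "yk"  ["yk"]
43. n11.hot = "nv"  ["nv"]
44. n0.sig = 25  [D.fin + 30]
45. n0.key = false  [D.fin > -5]
46. n0.tag = "yknv"  [A.cnt ++ A.hot]
47. n0.pre = true  [D.fin > -6]

25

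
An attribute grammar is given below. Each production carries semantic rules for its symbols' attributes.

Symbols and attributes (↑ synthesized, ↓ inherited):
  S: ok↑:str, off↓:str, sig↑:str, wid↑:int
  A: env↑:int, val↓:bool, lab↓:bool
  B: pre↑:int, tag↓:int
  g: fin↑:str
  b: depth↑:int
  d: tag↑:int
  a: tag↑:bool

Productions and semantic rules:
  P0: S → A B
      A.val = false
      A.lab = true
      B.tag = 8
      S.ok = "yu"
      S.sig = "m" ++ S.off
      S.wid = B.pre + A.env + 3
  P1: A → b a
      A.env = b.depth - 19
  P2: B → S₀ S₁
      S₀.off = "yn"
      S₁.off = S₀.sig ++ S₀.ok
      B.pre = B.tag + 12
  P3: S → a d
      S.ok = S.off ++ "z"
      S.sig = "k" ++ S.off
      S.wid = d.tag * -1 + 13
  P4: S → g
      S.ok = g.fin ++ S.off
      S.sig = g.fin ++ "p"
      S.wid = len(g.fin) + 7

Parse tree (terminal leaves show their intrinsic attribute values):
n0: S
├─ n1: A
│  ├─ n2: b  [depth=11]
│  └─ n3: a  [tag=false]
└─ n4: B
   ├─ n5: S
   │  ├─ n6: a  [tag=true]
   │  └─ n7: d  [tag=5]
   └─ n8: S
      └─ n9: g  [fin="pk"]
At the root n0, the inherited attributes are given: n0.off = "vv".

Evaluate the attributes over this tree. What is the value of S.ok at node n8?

1. n0.off = "vv"  [given at root]
2. n1.val = false  [false]
3. n1.lab = true  [true]
4. n2.depth = 11  [terminal]
5. n3.tag = false  [terminal]
6. n1.env = -8  [b.depth - 19]
7. n4.tag = 8  [8]
8. n5.off = "yn"  ["yn"]
9. n6.tag = true  [terminal]
10. n7.tag = 5  [terminal]
11. n5.ok = "ynz"  [S.off ++ "z"]
12. n5.sig = "kyn"  ["k" ++ S.off]
13. n5.wid = 8  [d.tag * -1 + 13]
14. n8.off = "kynynz"  [S₀.sig ++ S₀.ok]
15. n9.fin = "pk"  [terminal]
16. n8.ok = "pkkynynz"  [g.fin ++ S.off]
17. n8.sig = "pkp"  [g.fin ++ "p"]
18. n8.wid = 9  [len(g.fin) + 7]
19. n4.pre = 20  [B.tag + 12]
20. n0.ok = "yu"  ["yu"]
21. n0.sig = "mvv"  ["m" ++ S.off]
22. n0.wid = 15  [B.pre + A.env + 3]

"pkkynynz"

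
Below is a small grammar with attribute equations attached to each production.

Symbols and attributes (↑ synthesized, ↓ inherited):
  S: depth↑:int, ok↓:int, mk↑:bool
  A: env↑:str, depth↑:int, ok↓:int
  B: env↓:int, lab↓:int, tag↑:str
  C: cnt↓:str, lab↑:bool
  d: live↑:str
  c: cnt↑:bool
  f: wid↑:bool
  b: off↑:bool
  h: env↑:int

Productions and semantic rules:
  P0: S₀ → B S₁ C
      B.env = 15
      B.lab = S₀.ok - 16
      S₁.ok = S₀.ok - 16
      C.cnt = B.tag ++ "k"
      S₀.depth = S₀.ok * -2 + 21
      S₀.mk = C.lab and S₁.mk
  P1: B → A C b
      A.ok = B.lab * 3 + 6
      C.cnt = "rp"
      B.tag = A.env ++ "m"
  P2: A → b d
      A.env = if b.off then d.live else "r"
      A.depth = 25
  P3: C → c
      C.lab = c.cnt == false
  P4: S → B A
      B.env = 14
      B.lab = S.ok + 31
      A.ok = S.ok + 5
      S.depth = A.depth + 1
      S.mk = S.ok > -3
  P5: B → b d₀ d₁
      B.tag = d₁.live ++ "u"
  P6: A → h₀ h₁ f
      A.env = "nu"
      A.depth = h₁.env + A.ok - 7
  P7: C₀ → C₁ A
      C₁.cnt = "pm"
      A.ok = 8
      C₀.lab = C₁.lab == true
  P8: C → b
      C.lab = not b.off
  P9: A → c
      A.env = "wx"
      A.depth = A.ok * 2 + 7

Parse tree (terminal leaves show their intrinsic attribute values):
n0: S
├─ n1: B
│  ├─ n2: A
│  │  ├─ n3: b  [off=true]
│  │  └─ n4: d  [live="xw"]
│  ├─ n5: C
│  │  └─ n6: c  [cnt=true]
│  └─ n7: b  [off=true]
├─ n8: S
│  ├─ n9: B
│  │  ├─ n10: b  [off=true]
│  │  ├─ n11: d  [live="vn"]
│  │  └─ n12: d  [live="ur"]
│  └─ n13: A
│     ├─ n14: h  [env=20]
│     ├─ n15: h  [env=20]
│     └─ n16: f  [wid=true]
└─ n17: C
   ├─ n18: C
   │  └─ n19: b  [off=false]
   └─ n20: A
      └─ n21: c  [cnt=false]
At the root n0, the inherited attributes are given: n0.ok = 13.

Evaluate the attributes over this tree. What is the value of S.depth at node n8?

1. n0.ok = 13  [given at root]
2. n1.env = 15  [15]
3. n1.lab = -3  [S₀.ok - 16]
4. n2.ok = -3  [B.lab * 3 + 6]
5. n3.off = true  [terminal]
6. n4.live = "xw"  [terminal]
7. n2.env = "xw"  [if b.off then d.live else "r"]
8. n2.depth = 25  [25]
9. n5.cnt = "rp"  ["rp"]
10. n6.cnt = true  [terminal]
11. n5.lab = false  [c.cnt == false]
12. n7.off = true  [terminal]
13. n1.tag = "xwm"  [A.env ++ "m"]
14. n8.ok = -3  [S₀.ok - 16]
15. n9.env = 14  [14]
16. n9.lab = 28  [S.ok + 31]
17. n10.off = true  [terminal]
18. n11.live = "vn"  [terminal]
19. n12.live = "ur"  [terminal]
20. n9.tag = "uru"  [d₁.live ++ "u"]
21. n13.ok = 2  [S.ok + 5]
22. n14.env = 20  [terminal]
23. n15.env = 20  [terminal]
24. n16.wid = true  [terminal]
25. n13.env = "nu"  ["nu"]
26. n13.depth = 15  [h₁.env + A.ok - 7]
27. n8.depth = 16  [A.depth + 1]
28. n8.mk = false  [S.ok > -3]
29. n17.cnt = "xwmk"  [B.tag ++ "k"]
30. n18.cnt = "pm"  ["pm"]
31. n19.off = false  [terminal]
32. n18.lab = true  [not b.off]
33. n20.ok = 8  [8]
34. n21.cnt = false  [terminal]
35. n20.env = "wx"  ["wx"]
36. n20.depth = 23  [A.ok * 2 + 7]
37. n17.lab = true  [C₁.lab == true]
38. n0.depth = -5  [S₀.ok * -2 + 21]
39. n0.mk = false  [C.lab and S₁.mk]

16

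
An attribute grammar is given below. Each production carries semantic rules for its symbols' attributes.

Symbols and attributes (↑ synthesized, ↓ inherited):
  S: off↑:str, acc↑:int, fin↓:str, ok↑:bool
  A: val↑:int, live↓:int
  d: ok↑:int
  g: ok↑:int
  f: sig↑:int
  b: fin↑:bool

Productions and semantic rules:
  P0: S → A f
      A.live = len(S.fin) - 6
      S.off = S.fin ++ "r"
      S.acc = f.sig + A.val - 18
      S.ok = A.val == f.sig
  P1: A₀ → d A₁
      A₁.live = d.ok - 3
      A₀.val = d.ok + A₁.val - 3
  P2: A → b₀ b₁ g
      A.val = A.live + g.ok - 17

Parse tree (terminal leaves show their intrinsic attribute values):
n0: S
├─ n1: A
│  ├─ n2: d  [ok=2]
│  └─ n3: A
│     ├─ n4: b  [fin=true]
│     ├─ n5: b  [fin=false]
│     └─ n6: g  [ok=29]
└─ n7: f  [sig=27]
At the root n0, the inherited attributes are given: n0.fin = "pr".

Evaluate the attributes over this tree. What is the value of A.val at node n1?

1. n0.fin = "pr"  [given at root]
2. n1.live = -4  [len(S.fin) - 6]
3. n2.ok = 2  [terminal]
4. n3.live = -1  [d.ok - 3]
5. n4.fin = true  [terminal]
6. n5.fin = false  [terminal]
7. n6.ok = 29  [terminal]
8. n3.val = 11  [A.live + g.ok - 17]
9. n1.val = 10  [d.ok + A₁.val - 3]
10. n7.sig = 27  [terminal]
11. n0.off = "prr"  [S.fin ++ "r"]
12. n0.acc = 19  [f.sig + A.val - 18]
13. n0.ok = false  [A.val == f.sig]

10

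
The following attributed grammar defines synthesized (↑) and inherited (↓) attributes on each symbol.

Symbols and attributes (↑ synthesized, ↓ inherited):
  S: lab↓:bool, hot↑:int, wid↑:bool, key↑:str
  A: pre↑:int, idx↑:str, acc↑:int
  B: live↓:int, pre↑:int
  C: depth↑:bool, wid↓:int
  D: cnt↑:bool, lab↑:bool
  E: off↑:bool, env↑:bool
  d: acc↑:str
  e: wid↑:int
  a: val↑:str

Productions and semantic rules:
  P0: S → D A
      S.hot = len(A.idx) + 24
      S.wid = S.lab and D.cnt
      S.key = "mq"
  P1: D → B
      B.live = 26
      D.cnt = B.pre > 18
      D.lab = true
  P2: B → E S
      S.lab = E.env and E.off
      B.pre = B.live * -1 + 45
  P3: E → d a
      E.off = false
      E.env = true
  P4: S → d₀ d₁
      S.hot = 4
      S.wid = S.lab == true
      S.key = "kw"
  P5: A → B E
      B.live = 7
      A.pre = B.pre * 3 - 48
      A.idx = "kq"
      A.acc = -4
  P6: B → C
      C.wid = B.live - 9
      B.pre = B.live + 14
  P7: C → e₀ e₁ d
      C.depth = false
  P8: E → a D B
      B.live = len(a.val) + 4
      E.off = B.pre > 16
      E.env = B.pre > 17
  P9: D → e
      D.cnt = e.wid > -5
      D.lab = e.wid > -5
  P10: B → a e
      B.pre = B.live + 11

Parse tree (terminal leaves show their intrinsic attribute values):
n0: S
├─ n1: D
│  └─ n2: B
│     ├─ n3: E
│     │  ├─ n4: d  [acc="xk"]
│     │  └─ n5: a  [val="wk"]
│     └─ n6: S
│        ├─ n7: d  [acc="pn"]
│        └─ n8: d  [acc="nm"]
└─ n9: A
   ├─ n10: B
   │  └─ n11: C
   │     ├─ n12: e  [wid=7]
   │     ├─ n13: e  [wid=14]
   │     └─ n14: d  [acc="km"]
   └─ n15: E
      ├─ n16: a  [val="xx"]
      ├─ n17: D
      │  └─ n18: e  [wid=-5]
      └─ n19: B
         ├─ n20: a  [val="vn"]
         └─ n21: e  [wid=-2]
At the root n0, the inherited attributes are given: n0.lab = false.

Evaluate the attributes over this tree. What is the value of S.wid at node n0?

false

1. n0.lab = false  [given at root]
2. n2.live = 26  [26]
3. n4.acc = "xk"  [terminal]
4. n5.val = "wk"  [terminal]
5. n3.off = false  [false]
6. n3.env = true  [true]
7. n6.lab = false  [E.env and E.off]
8. n7.acc = "pn"  [terminal]
9. n8.acc = "nm"  [terminal]
10. n6.hot = 4  [4]
11. n6.wid = false  [S.lab == true]
12. n6.key = "kw"  ["kw"]
13. n2.pre = 19  [B.live * -1 + 45]
14. n1.cnt = true  [B.pre > 18]
15. n1.lab = true  [true]
16. n10.live = 7  [7]
17. n11.wid = -2  [B.live - 9]
18. n12.wid = 7  [terminal]
19. n13.wid = 14  [terminal]
20. n14.acc = "km"  [terminal]
21. n11.depth = false  [false]
22. n10.pre = 21  [B.live + 14]
23. n16.val = "xx"  [terminal]
24. n18.wid = -5  [terminal]
25. n17.cnt = false  [e.wid > -5]
26. n17.lab = false  [e.wid > -5]
27. n19.live = 6  [len(a.val) + 4]
28. n20.val = "vn"  [terminal]
29. n21.wid = -2  [terminal]
30. n19.pre = 17  [B.live + 11]
31. n15.off = true  [B.pre > 16]
32. n15.env = false  [B.pre > 17]
33. n9.pre = 15  [B.pre * 3 - 48]
34. n9.idx = "kq"  ["kq"]
35. n9.acc = -4  [-4]
36. n0.hot = 26  [len(A.idx) + 24]
37. n0.wid = false  [S.lab and D.cnt]
38. n0.key = "mq"  ["mq"]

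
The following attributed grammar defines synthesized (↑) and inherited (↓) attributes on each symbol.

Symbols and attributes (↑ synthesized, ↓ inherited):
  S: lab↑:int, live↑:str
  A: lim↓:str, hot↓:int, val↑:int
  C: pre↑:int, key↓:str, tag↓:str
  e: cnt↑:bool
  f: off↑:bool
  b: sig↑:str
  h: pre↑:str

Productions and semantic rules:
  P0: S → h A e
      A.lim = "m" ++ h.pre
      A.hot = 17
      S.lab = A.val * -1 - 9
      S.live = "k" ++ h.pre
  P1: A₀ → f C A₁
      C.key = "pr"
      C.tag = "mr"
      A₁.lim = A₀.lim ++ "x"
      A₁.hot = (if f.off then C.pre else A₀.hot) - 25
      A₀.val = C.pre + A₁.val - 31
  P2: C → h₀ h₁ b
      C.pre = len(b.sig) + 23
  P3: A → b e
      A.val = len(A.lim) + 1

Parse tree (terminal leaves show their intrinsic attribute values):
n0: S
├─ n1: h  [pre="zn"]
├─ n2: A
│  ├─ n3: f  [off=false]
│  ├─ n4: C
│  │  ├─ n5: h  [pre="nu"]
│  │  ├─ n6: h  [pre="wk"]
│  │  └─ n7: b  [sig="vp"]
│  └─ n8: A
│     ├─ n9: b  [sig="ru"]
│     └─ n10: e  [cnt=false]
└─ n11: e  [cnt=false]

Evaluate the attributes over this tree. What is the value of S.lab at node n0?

1. n1.pre = "zn"  [terminal]
2. n2.lim = "mzn"  ["m" ++ h.pre]
3. n2.hot = 17  [17]
4. n3.off = false  [terminal]
5. n4.key = "pr"  ["pr"]
6. n4.tag = "mr"  ["mr"]
7. n5.pre = "nu"  [terminal]
8. n6.pre = "wk"  [terminal]
9. n7.sig = "vp"  [terminal]
10. n4.pre = 25  [len(b.sig) + 23]
11. n8.lim = "mznx"  [A₀.lim ++ "x"]
12. n8.hot = -8  [(if f.off then C.pre else A₀.hot) - 25]
13. n9.sig = "ru"  [terminal]
14. n10.cnt = false  [terminal]
15. n8.val = 5  [len(A.lim) + 1]
16. n2.val = -1  [C.pre + A₁.val - 31]
17. n11.cnt = false  [terminal]
18. n0.lab = -8  [A.val * -1 - 9]
19. n0.live = "kzn"  ["k" ++ h.pre]

-8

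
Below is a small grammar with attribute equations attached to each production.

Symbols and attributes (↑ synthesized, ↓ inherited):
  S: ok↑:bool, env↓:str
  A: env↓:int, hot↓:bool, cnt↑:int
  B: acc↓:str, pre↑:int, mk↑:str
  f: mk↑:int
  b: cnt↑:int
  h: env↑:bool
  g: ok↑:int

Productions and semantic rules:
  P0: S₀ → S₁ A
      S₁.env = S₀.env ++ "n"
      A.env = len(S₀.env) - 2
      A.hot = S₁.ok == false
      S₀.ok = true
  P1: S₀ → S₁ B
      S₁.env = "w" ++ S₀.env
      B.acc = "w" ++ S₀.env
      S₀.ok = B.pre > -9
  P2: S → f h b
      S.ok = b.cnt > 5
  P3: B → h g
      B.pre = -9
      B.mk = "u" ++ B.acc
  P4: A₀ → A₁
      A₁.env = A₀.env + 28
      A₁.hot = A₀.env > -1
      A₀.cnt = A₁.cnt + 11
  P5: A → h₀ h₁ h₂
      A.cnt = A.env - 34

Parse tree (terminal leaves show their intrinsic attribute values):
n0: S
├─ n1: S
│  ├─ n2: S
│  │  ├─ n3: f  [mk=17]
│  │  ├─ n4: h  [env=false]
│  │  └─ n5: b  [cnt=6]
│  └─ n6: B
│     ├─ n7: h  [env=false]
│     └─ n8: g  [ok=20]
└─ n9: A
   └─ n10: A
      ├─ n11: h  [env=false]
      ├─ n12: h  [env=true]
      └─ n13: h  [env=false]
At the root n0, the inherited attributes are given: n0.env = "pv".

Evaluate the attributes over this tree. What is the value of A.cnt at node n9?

1. n0.env = "pv"  [given at root]
2. n1.env = "pvn"  [S₀.env ++ "n"]
3. n2.env = "wpvn"  ["w" ++ S₀.env]
4. n3.mk = 17  [terminal]
5. n4.env = false  [terminal]
6. n5.cnt = 6  [terminal]
7. n2.ok = true  [b.cnt > 5]
8. n6.acc = "wpvn"  ["w" ++ S₀.env]
9. n7.env = false  [terminal]
10. n8.ok = 20  [terminal]
11. n6.pre = -9  [-9]
12. n6.mk = "uwpvn"  ["u" ++ B.acc]
13. n1.ok = false  [B.pre > -9]
14. n9.env = 0  [len(S₀.env) - 2]
15. n9.hot = true  [S₁.ok == false]
16. n10.env = 28  [A₀.env + 28]
17. n10.hot = true  [A₀.env > -1]
18. n11.env = false  [terminal]
19. n12.env = true  [terminal]
20. n13.env = false  [terminal]
21. n10.cnt = -6  [A.env - 34]
22. n9.cnt = 5  [A₁.cnt + 11]
23. n0.ok = true  [true]

5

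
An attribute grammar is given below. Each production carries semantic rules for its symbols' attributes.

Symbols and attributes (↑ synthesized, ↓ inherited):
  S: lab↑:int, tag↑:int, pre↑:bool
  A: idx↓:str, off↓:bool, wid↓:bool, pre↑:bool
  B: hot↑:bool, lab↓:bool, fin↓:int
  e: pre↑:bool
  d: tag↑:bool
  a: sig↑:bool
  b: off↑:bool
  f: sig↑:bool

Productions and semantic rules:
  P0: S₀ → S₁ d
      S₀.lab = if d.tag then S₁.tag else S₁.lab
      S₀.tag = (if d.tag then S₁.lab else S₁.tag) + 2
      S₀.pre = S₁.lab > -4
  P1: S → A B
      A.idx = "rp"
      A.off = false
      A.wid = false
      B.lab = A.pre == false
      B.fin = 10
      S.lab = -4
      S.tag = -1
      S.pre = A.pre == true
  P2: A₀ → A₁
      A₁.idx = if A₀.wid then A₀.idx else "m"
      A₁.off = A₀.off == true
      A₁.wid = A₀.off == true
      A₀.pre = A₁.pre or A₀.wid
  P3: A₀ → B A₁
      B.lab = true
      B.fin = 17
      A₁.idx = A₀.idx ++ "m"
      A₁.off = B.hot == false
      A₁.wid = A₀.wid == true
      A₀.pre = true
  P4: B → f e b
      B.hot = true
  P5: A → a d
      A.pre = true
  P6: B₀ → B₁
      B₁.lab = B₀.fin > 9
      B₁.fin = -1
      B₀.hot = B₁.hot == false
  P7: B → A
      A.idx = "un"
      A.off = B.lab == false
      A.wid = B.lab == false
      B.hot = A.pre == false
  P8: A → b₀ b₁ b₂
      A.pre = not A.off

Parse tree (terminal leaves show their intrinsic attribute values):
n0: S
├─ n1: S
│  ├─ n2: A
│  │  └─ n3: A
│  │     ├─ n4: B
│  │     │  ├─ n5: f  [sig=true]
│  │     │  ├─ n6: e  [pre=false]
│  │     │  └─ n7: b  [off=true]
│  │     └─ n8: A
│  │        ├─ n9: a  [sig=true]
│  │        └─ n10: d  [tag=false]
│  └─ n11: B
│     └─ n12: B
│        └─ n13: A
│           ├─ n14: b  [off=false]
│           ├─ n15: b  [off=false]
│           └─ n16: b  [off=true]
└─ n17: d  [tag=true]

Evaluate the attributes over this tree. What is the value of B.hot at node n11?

true

1. n2.idx = "rp"  ["rp"]
2. n2.off = false  [false]
3. n2.wid = false  [false]
4. n3.idx = "m"  [if A₀.wid then A₀.idx else "m"]
5. n3.off = false  [A₀.off == true]
6. n3.wid = false  [A₀.off == true]
7. n4.lab = true  [true]
8. n4.fin = 17  [17]
9. n5.sig = true  [terminal]
10. n6.pre = false  [terminal]
11. n7.off = true  [terminal]
12. n4.hot = true  [true]
13. n8.idx = "mm"  [A₀.idx ++ "m"]
14. n8.off = false  [B.hot == false]
15. n8.wid = false  [A₀.wid == true]
16. n9.sig = true  [terminal]
17. n10.tag = false  [terminal]
18. n8.pre = true  [true]
19. n3.pre = true  [true]
20. n2.pre = true  [A₁.pre or A₀.wid]
21. n11.lab = false  [A.pre == false]
22. n11.fin = 10  [10]
23. n12.lab = true  [B₀.fin > 9]
24. n12.fin = -1  [-1]
25. n13.idx = "un"  ["un"]
26. n13.off = false  [B.lab == false]
27. n13.wid = false  [B.lab == false]
28. n14.off = false  [terminal]
29. n15.off = false  [terminal]
30. n16.off = true  [terminal]
31. n13.pre = true  [not A.off]
32. n12.hot = false  [A.pre == false]
33. n11.hot = true  [B₁.hot == false]
34. n1.lab = -4  [-4]
35. n1.tag = -1  [-1]
36. n1.pre = true  [A.pre == true]
37. n17.tag = true  [terminal]
38. n0.lab = -1  [if d.tag then S₁.tag else S₁.lab]
39. n0.tag = -2  [(if d.tag then S₁.lab else S₁.tag) + 2]
40. n0.pre = false  [S₁.lab > -4]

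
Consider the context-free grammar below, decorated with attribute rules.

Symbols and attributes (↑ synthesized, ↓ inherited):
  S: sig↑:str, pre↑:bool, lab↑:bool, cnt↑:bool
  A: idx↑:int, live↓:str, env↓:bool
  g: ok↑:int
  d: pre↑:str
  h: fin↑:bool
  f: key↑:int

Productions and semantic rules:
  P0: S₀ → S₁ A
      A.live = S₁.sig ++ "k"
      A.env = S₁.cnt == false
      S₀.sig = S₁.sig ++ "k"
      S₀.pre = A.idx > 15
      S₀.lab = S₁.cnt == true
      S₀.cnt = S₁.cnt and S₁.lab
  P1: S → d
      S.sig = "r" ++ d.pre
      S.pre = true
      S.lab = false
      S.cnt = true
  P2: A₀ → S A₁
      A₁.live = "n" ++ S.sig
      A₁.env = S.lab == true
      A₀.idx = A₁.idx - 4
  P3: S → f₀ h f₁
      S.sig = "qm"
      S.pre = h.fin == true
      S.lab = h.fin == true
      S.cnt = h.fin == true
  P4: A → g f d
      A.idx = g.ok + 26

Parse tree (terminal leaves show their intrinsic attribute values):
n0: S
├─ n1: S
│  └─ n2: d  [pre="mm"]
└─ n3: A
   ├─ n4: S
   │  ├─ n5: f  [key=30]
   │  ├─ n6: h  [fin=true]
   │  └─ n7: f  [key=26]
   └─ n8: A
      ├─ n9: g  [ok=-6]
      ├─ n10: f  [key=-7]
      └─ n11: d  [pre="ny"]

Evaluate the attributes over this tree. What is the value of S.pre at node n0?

true

1. n2.pre = "mm"  [terminal]
2. n1.sig = "rmm"  ["r" ++ d.pre]
3. n1.pre = true  [true]
4. n1.lab = false  [false]
5. n1.cnt = true  [true]
6. n3.live = "rmmk"  [S₁.sig ++ "k"]
7. n3.env = false  [S₁.cnt == false]
8. n5.key = 30  [terminal]
9. n6.fin = true  [terminal]
10. n7.key = 26  [terminal]
11. n4.sig = "qm"  ["qm"]
12. n4.pre = true  [h.fin == true]
13. n4.lab = true  [h.fin == true]
14. n4.cnt = true  [h.fin == true]
15. n8.live = "nqm"  ["n" ++ S.sig]
16. n8.env = true  [S.lab == true]
17. n9.ok = -6  [terminal]
18. n10.key = -7  [terminal]
19. n11.pre = "ny"  [terminal]
20. n8.idx = 20  [g.ok + 26]
21. n3.idx = 16  [A₁.idx - 4]
22. n0.sig = "rmmk"  [S₁.sig ++ "k"]
23. n0.pre = true  [A.idx > 15]
24. n0.lab = true  [S₁.cnt == true]
25. n0.cnt = false  [S₁.cnt and S₁.lab]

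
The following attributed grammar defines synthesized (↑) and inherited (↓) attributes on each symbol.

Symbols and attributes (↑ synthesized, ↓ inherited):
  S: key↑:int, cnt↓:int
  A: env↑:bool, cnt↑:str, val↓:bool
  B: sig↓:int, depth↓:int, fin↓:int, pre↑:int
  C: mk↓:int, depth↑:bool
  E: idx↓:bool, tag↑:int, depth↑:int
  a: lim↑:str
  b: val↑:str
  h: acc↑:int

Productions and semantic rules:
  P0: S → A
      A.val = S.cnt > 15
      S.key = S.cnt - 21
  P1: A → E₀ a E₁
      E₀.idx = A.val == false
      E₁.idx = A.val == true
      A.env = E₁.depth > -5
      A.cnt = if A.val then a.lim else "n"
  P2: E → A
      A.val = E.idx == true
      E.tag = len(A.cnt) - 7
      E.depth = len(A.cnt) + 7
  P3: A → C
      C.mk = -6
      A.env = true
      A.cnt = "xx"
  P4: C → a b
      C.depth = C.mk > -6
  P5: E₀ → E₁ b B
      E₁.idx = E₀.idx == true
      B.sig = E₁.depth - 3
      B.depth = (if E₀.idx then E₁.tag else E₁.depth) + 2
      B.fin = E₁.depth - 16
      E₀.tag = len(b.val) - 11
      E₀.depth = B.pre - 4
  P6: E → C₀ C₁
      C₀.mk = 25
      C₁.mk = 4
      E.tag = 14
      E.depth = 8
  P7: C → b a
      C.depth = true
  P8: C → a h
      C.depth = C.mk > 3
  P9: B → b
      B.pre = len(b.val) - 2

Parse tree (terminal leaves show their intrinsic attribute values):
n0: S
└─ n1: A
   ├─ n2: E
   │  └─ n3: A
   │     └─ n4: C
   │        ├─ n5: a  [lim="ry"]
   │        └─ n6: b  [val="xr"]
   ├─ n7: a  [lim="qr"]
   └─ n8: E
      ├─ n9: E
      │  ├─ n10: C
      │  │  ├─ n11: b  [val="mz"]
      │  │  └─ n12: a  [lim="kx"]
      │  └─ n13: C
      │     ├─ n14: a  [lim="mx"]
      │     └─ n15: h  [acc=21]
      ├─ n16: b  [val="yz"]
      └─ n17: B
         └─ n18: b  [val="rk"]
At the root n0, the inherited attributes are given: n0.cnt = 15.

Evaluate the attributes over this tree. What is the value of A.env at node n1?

true

1. n0.cnt = 15  [given at root]
2. n1.val = false  [S.cnt > 15]
3. n2.idx = true  [A.val == false]
4. n3.val = true  [E.idx == true]
5. n4.mk = -6  [-6]
6. n5.lim = "ry"  [terminal]
7. n6.val = "xr"  [terminal]
8. n4.depth = false  [C.mk > -6]
9. n3.env = true  [true]
10. n3.cnt = "xx"  ["xx"]
11. n2.tag = -5  [len(A.cnt) - 7]
12. n2.depth = 9  [len(A.cnt) + 7]
13. n7.lim = "qr"  [terminal]
14. n8.idx = false  [A.val == true]
15. n9.idx = false  [E₀.idx == true]
16. n10.mk = 25  [25]
17. n11.val = "mz"  [terminal]
18. n12.lim = "kx"  [terminal]
19. n10.depth = true  [true]
20. n13.mk = 4  [4]
21. n14.lim = "mx"  [terminal]
22. n15.acc = 21  [terminal]
23. n13.depth = true  [C.mk > 3]
24. n9.tag = 14  [14]
25. n9.depth = 8  [8]
26. n16.val = "yz"  [terminal]
27. n17.sig = 5  [E₁.depth - 3]
28. n17.depth = 10  [(if E₀.idx then E₁.tag else E₁.depth) + 2]
29. n17.fin = -8  [E₁.depth - 16]
30. n18.val = "rk"  [terminal]
31. n17.pre = 0  [len(b.val) - 2]
32. n8.tag = -9  [len(b.val) - 11]
33. n8.depth = -4  [B.pre - 4]
34. n1.env = true  [E₁.depth > -5]
35. n1.cnt = "n"  [if A.val then a.lim else "n"]
36. n0.key = -6  [S.cnt - 21]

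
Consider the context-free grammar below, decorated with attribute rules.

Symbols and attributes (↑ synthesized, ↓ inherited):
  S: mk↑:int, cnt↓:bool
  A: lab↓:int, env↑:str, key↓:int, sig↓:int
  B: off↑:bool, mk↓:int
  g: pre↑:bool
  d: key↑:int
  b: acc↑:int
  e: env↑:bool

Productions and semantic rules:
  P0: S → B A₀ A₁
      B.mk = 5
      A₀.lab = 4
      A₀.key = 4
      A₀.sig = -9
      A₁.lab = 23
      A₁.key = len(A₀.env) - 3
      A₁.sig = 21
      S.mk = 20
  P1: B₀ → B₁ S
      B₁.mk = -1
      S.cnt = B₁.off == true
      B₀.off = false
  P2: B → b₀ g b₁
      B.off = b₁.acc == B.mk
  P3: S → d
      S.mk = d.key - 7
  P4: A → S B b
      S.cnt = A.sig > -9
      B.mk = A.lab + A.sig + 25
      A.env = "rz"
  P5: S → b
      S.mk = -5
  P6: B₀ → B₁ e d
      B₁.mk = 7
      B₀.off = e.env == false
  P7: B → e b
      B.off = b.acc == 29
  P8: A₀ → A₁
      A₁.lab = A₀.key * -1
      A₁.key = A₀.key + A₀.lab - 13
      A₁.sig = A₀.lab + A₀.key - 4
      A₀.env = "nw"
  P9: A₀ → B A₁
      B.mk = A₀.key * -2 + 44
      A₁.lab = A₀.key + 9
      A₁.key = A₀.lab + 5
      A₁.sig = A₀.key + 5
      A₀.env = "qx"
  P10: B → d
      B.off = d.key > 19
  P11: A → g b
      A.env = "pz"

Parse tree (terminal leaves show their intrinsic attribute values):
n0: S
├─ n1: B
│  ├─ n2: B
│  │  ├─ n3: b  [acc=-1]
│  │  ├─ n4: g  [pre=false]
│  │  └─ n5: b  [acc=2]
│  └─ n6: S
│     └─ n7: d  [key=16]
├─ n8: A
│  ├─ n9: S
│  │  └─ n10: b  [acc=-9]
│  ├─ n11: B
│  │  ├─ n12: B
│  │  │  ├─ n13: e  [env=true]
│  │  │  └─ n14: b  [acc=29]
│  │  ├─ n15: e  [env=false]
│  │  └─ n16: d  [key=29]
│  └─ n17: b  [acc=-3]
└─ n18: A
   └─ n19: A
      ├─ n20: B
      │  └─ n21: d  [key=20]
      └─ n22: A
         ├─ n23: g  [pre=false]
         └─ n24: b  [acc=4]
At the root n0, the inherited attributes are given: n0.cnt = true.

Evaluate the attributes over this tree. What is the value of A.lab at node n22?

18

1. n0.cnt = true  [given at root]
2. n1.mk = 5  [5]
3. n2.mk = -1  [-1]
4. n3.acc = -1  [terminal]
5. n4.pre = false  [terminal]
6. n5.acc = 2  [terminal]
7. n2.off = false  [b₁.acc == B.mk]
8. n6.cnt = false  [B₁.off == true]
9. n7.key = 16  [terminal]
10. n6.mk = 9  [d.key - 7]
11. n1.off = false  [false]
12. n8.lab = 4  [4]
13. n8.key = 4  [4]
14. n8.sig = -9  [-9]
15. n9.cnt = false  [A.sig > -9]
16. n10.acc = -9  [terminal]
17. n9.mk = -5  [-5]
18. n11.mk = 20  [A.lab + A.sig + 25]
19. n12.mk = 7  [7]
20. n13.env = true  [terminal]
21. n14.acc = 29  [terminal]
22. n12.off = true  [b.acc == 29]
23. n15.env = false  [terminal]
24. n16.key = 29  [terminal]
25. n11.off = true  [e.env == false]
26. n17.acc = -3  [terminal]
27. n8.env = "rz"  ["rz"]
28. n18.lab = 23  [23]
29. n18.key = -1  [len(A₀.env) - 3]
30. n18.sig = 21  [21]
31. n19.lab = 1  [A₀.key * -1]
32. n19.key = 9  [A₀.key + A₀.lab - 13]
33. n19.sig = 18  [A₀.lab + A₀.key - 4]
34. n20.mk = 26  [A₀.key * -2 + 44]
35. n21.key = 20  [terminal]
36. n20.off = true  [d.key > 19]
37. n22.lab = 18  [A₀.key + 9]
38. n22.key = 6  [A₀.lab + 5]
39. n22.sig = 14  [A₀.key + 5]
40. n23.pre = false  [terminal]
41. n24.acc = 4  [terminal]
42. n22.env = "pz"  ["pz"]
43. n19.env = "qx"  ["qx"]
44. n18.env = "nw"  ["nw"]
45. n0.mk = 20  [20]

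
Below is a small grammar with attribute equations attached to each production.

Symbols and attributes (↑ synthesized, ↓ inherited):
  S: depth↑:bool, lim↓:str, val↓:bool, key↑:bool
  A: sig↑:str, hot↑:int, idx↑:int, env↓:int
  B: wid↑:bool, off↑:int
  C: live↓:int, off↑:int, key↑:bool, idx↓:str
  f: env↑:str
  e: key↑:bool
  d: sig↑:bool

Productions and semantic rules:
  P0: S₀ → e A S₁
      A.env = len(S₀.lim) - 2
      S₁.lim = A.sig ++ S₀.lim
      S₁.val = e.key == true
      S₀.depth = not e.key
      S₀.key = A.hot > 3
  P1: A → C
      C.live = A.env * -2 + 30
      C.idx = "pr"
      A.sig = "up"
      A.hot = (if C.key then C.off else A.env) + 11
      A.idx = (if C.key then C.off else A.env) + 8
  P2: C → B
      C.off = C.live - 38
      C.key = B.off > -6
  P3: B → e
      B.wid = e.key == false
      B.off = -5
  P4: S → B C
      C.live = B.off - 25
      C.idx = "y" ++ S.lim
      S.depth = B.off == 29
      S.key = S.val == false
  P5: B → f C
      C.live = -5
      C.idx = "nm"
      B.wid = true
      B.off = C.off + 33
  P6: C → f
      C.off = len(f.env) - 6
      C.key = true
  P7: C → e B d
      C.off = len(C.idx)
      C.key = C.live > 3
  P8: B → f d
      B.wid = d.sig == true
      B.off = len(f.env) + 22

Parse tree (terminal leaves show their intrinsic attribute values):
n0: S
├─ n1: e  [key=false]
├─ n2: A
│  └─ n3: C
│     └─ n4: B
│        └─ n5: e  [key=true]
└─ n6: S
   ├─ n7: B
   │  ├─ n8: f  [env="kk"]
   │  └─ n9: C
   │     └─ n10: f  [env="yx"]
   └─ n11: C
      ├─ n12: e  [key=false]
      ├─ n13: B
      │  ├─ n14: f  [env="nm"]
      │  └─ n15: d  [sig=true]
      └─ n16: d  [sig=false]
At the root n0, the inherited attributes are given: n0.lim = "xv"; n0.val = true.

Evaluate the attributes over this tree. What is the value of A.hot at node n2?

3

1. n0.lim = "xv"  [given at root]
2. n0.val = true  [given at root]
3. n1.key = false  [terminal]
4. n2.env = 0  [len(S₀.lim) - 2]
5. n3.live = 30  [A.env * -2 + 30]
6. n3.idx = "pr"  ["pr"]
7. n5.key = true  [terminal]
8. n4.wid = false  [e.key == false]
9. n4.off = -5  [-5]
10. n3.off = -8  [C.live - 38]
11. n3.key = true  [B.off > -6]
12. n2.sig = "up"  ["up"]
13. n2.hot = 3  [(if C.key then C.off else A.env) + 11]
14. n2.idx = 0  [(if C.key then C.off else A.env) + 8]
15. n6.lim = "upxv"  [A.sig ++ S₀.lim]
16. n6.val = false  [e.key == true]
17. n8.env = "kk"  [terminal]
18. n9.live = -5  [-5]
19. n9.idx = "nm"  ["nm"]
20. n10.env = "yx"  [terminal]
21. n9.off = -4  [len(f.env) - 6]
22. n9.key = true  [true]
23. n7.wid = true  [true]
24. n7.off = 29  [C.off + 33]
25. n11.live = 4  [B.off - 25]
26. n11.idx = "yupxv"  ["y" ++ S.lim]
27. n12.key = false  [terminal]
28. n14.env = "nm"  [terminal]
29. n15.sig = true  [terminal]
30. n13.wid = true  [d.sig == true]
31. n13.off = 24  [len(f.env) + 22]
32. n16.sig = false  [terminal]
33. n11.off = 5  [len(C.idx)]
34. n11.key = true  [C.live > 3]
35. n6.depth = true  [B.off == 29]
36. n6.key = true  [S.val == false]
37. n0.depth = true  [not e.key]
38. n0.key = false  [A.hot > 3]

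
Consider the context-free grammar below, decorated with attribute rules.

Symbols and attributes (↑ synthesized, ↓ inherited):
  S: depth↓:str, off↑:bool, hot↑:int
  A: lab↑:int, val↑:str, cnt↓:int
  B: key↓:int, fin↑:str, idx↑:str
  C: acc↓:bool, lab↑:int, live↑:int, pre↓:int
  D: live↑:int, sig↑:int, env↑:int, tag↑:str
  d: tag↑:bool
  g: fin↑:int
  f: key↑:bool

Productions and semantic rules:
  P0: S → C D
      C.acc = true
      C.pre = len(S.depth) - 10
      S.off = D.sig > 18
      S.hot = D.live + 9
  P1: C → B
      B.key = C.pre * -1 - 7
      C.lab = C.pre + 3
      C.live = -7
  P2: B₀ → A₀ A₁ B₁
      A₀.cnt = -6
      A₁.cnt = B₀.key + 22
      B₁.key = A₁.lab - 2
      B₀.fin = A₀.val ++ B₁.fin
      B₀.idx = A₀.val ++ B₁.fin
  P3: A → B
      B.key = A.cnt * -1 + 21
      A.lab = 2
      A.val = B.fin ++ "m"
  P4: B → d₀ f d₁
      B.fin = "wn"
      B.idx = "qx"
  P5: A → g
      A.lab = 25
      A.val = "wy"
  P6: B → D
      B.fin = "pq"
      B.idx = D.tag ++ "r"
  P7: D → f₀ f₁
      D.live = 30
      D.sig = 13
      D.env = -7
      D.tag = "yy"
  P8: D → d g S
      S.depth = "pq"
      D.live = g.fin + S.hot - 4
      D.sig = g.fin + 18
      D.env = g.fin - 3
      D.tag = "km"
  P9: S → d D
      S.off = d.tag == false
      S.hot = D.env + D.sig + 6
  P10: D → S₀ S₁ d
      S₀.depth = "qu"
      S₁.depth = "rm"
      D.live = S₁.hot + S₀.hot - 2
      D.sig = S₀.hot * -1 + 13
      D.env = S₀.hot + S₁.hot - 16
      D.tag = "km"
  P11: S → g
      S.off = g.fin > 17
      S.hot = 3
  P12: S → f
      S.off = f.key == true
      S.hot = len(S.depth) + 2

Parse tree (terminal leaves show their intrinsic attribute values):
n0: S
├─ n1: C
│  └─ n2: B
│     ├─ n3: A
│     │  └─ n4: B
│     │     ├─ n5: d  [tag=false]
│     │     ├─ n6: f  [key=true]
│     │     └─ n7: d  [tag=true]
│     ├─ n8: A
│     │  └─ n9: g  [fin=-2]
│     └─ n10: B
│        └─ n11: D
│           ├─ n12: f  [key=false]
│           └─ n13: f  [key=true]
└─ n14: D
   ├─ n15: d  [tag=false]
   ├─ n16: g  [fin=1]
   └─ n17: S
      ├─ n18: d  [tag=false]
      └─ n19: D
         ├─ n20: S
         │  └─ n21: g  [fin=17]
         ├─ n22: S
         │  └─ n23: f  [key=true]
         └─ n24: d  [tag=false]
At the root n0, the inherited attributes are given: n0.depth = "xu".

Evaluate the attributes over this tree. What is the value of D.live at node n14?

4

1. n0.depth = "xu"  [given at root]
2. n1.acc = true  [true]
3. n1.pre = -8  [len(S.depth) - 10]
4. n2.key = 1  [C.pre * -1 - 7]
5. n3.cnt = -6  [-6]
6. n4.key = 27  [A.cnt * -1 + 21]
7. n5.tag = false  [terminal]
8. n6.key = true  [terminal]
9. n7.tag = true  [terminal]
10. n4.fin = "wn"  ["wn"]
11. n4.idx = "qx"  ["qx"]
12. n3.lab = 2  [2]
13. n3.val = "wnm"  [B.fin ++ "m"]
14. n8.cnt = 23  [B₀.key + 22]
15. n9.fin = -2  [terminal]
16. n8.lab = 25  [25]
17. n8.val = "wy"  ["wy"]
18. n10.key = 23  [A₁.lab - 2]
19. n12.key = false  [terminal]
20. n13.key = true  [terminal]
21. n11.live = 30  [30]
22. n11.sig = 13  [13]
23. n11.env = -7  [-7]
24. n11.tag = "yy"  ["yy"]
25. n10.fin = "pq"  ["pq"]
26. n10.idx = "yyr"  [D.tag ++ "r"]
27. n2.fin = "wnmpq"  [A₀.val ++ B₁.fin]
28. n2.idx = "wnmpq"  [A₀.val ++ B₁.fin]
29. n1.lab = -5  [C.pre + 3]
30. n1.live = -7  [-7]
31. n15.tag = false  [terminal]
32. n16.fin = 1  [terminal]
33. n17.depth = "pq"  ["pq"]
34. n18.tag = false  [terminal]
35. n20.depth = "qu"  ["qu"]
36. n21.fin = 17  [terminal]
37. n20.off = false  [g.fin > 17]
38. n20.hot = 3  [3]
39. n22.depth = "rm"  ["rm"]
40. n23.key = true  [terminal]
41. n22.off = true  [f.key == true]
42. n22.hot = 4  [len(S.depth) + 2]
43. n24.tag = false  [terminal]
44. n19.live = 5  [S₁.hot + S₀.hot - 2]
45. n19.sig = 10  [S₀.hot * -1 + 13]
46. n19.env = -9  [S₀.hot + S₁.hot - 16]
47. n19.tag = "km"  ["km"]
48. n17.off = true  [d.tag == false]
49. n17.hot = 7  [D.env + D.sig + 6]
50. n14.live = 4  [g.fin + S.hot - 4]
51. n14.sig = 19  [g.fin + 18]
52. n14.env = -2  [g.fin - 3]
53. n14.tag = "km"  ["km"]
54. n0.off = true  [D.sig > 18]
55. n0.hot = 13  [D.live + 9]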